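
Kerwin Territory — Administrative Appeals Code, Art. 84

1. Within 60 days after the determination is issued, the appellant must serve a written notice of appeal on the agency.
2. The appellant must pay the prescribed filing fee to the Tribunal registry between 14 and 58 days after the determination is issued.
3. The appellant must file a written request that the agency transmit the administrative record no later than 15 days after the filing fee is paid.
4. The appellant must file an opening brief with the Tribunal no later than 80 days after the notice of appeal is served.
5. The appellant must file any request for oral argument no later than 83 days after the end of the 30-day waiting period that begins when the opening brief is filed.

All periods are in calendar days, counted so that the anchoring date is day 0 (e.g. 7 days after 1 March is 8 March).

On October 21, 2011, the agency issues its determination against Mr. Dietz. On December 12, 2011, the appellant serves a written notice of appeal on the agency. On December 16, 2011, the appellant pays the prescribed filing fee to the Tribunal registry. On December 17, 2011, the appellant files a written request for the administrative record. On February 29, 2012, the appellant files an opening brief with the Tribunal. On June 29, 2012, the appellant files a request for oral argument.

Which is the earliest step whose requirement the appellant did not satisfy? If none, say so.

Step 5

Step 1 — counting 60 days from October 21, 2011 (when the determination is issued) gives a deadline of December 20, 2011; December 12, 2011 is within that limit.
Step 2 — 14 and 58 days from October 21, 2011 (when the determination is issued) are November 4, 2011 and December 18, 2011 respectively; done December 16, 2011, which is between those dates.
Step 3 — counting 15 days from December 16, 2011 (when the filing fee is paid) gives a deadline of December 31, 2011; done December 17, 2011 — timely.
Step 4 — counting 80 days from December 12, 2011 (when the notice of appeal is served) gives a deadline of March 1, 2012; completed February 29, 2012, before the deadline.
Step 5 — counting 83 days from March 30, 2012 (end of the 30-day waiting period, which began when the opening brief is filed on February 29, 2012) gives a deadline of June 21, 2012; June 29, 2012 misses that deadline by 8 days.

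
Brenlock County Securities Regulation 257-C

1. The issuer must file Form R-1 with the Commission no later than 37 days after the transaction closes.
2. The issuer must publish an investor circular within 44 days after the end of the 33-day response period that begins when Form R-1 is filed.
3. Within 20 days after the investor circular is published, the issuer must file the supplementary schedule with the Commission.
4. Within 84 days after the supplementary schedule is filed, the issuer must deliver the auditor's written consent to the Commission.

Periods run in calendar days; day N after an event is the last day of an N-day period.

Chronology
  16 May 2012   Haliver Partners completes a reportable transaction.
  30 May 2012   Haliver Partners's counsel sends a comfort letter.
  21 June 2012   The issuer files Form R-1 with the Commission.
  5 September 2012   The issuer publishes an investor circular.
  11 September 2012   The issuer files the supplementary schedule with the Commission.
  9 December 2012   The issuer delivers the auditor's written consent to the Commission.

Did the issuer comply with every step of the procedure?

Step 1: 37 days after 16 May 2012 (when the transaction closes) is 22 June 2012; 21 June 2012 is within that limit.
Step 2: 44 days after 24 July 2012 (end of the 33-day response period, which began when Form R-1 is filed on 21 June 2012) is 6 September 2012; 5 September 2012 is within that limit.
Step 3: 20 days after 5 September 2012 (when the investor circular is published) is 25 September 2012; 11 September 2012 is within that limit.
Step 4: 84 days after 11 September 2012 (when the supplementary schedule is filed) is 4 December 2012; done 9 December 2012 — 5 days late.
No need to go further; step 4 was not satisfied.

No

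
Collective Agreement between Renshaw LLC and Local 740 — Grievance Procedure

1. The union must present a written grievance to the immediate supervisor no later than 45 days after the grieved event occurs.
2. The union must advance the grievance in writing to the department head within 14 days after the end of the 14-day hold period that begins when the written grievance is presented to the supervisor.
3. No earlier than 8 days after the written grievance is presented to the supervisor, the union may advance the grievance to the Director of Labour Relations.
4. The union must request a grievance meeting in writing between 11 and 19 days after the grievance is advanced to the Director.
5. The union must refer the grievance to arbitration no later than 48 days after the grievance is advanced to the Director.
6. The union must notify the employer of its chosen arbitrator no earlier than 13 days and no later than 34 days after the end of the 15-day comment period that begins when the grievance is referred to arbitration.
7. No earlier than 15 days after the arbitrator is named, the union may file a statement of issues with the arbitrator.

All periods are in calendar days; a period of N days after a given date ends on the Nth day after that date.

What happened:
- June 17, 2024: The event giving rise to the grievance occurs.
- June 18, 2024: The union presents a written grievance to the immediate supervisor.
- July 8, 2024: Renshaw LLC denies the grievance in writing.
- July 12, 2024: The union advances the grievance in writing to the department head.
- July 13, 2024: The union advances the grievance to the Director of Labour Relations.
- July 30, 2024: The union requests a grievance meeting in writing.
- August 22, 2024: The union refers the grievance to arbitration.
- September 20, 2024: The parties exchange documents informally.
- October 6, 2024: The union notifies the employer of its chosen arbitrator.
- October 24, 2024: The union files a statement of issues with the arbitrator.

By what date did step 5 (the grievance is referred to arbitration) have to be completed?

Step 5 runs from July 13, 2024, when the grievance is advanced to the Director. 48 days after July 13, 2024 is August 30, 2024.

August 30, 2024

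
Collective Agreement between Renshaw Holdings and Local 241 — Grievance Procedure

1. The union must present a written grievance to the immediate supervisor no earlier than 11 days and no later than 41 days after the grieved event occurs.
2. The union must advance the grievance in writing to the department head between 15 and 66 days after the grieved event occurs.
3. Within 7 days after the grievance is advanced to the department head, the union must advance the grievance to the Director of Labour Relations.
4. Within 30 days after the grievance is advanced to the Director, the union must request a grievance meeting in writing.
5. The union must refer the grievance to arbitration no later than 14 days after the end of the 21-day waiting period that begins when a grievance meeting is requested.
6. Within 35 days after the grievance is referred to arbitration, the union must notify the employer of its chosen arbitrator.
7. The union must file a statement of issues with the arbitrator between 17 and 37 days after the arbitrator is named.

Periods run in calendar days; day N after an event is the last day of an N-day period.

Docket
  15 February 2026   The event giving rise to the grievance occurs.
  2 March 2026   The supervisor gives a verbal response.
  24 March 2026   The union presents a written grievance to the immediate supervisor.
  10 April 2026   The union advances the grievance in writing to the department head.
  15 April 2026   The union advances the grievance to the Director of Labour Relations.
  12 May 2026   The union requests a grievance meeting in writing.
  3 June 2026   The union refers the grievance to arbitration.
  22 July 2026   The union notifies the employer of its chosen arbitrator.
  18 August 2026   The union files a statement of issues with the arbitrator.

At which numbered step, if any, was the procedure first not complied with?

Step 1: the window is 11–41 days after 15 February 2026 (when the grieved event occurs), so 26 February 2026 through 28 March 2026; done 24 March 2026 — within the window.
Step 2: the window is 15–66 days after 15 February 2026 (when the grieved event occurs), so 2 March 2026 through 22 April 2026; done 10 April 2026, which is between those dates.
Step 3: 7 days after 10 April 2026 (when the grievance is advanced to the department head) is 17 April 2026; 15 April 2026 is within that limit.
Step 4: 30 days after 15 April 2026 (when the grievance is advanced to the Director) is 15 May 2026; 12 May 2026 is within that limit.
Step 5: 14 days after 2 June 2026 (end of the 21-day waiting period, which began when a grievance meeting is requested on 12 May 2026) is 16 June 2026; done 3 June 2026 — timely.
Step 6: 35 days after 3 June 2026 (when the grievance is referred to arbitration) is 8 July 2026; not done until 22 July 2026, 14 days after the deadline.

Step 6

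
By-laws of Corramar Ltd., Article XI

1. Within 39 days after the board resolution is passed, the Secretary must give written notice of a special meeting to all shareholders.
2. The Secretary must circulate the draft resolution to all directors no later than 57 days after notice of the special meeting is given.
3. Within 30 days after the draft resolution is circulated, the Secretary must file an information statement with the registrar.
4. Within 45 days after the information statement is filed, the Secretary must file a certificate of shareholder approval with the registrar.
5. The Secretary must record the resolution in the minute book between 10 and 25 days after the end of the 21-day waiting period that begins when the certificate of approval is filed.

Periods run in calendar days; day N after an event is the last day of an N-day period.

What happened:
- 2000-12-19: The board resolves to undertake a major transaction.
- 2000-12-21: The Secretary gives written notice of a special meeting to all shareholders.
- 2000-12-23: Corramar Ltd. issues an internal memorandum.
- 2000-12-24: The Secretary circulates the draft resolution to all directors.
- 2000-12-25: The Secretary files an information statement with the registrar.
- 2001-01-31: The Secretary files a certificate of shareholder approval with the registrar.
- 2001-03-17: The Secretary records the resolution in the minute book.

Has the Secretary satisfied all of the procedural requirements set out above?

Step 1: 39 days after 2000-12-19 (when the board resolution is passed) is 2001-01-27; completed 2000-12-21, before the deadline.
Step 2: 57 days after 2000-12-21 (when notice of the special meeting is given) is 2001-02-16; 2000-12-24 is within that limit.
Step 3: 30 days after 2000-12-24 (when the draft resolution is circulated) is 2001-01-23; completed 2000-12-25, before the deadline.
Step 4: 45 days after 2000-12-25 (when the information statement is filed) is 2001-02-08; done 2001-01-31 — timely.
Step 5: the window is 10–25 days after 2001-02-21 (end of the 21-day waiting period, which began when the certificate of approval is filed on 2001-01-31), so 2001-03-03 through 2001-03-18; done 2001-03-17 — within the window.

Yes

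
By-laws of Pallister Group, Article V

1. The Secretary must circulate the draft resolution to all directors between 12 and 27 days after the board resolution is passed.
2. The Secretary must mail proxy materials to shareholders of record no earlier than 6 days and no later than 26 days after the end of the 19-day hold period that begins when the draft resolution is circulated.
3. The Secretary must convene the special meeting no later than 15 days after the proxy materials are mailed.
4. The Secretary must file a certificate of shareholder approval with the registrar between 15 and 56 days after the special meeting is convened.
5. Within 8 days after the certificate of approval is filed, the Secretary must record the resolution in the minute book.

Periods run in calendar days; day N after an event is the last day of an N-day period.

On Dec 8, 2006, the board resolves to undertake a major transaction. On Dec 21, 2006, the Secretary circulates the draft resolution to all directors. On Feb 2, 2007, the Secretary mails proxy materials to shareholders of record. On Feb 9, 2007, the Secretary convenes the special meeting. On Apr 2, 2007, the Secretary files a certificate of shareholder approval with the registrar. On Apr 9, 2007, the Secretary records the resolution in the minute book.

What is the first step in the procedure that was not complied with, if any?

None — every step was satisfied

Step 1 — 12 and 27 days from Dec 8, 2006 (when the board resolution is passed) are Dec 20, 2006 and Jan 4, 2007 respectively; Dec 21, 2006 falls inside that range.
Step 2 — 6 and 26 days from Jan 9, 2007 (end of the 19-day hold period, which began when the draft resolution is circulated on Dec 21, 2006) are Jan 15, 2007 and Feb 4, 2007 respectively; Feb 2, 2007 falls inside that range.
Step 3 — counting 15 days from Feb 2, 2007 (when the proxy materials are mailed) gives a deadline of Feb 17, 2007; completed Feb 9, 2007, before the deadline.
Step 4 — 15 and 56 days from Feb 9, 2007 (when the special meeting is convened) are Feb 24, 2007 and Apr 6, 2007 respectively; done Apr 2, 2007, which is between those dates.
Step 5 — counting 8 days from Apr 2, 2007 (when the certificate of approval is filed) gives a deadline of Apr 10, 2007; completed Apr 9, 2007, before the deadline.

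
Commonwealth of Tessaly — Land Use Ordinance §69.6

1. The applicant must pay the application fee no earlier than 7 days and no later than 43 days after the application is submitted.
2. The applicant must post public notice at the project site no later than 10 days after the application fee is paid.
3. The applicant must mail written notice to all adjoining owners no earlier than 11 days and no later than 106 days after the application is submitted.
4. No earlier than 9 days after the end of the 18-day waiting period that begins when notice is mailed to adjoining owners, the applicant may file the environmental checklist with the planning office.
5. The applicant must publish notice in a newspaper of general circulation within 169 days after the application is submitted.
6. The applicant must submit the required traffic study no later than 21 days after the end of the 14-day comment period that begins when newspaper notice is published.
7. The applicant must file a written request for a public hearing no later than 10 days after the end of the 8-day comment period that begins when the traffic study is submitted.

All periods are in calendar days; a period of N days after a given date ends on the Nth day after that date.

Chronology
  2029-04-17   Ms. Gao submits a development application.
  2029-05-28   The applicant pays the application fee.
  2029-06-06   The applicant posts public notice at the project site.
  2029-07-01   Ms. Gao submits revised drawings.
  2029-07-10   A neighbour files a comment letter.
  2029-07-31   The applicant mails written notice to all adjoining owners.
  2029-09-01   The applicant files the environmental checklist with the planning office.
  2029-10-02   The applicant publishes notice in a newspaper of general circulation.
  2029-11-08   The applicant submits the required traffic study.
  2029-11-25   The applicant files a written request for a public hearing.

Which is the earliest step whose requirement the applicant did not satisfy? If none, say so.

Step 6

(1) the permitted window runs from 2029-04-17 + 7 = 2029-04-24 to 2029-04-17 + 43 = 2029-05-30; done 2029-05-28 — within the window.
(2) due by 2029-05-28 + 10 days = 2029-06-07; 2029-06-06 is within that limit.
(3) the permitted window runs from 2029-04-17 + 11 = 2029-04-28 to 2029-04-17 + 106 = 2029-08-01; done 2029-07-31 — within the window.
(4) permitted from 2029-08-18 + 9 days = 2029-08-27 onward; done 2029-09-01, after the minimum wait.
(5) due by 2029-04-17 + 169 days = 2029-10-03; 2029-10-02 is within that limit.
(6) due by 2029-10-16 + 21 days = 2029-11-06; not done until 2029-11-08, 2 days after the deadline.
That is the first point of non-compliance.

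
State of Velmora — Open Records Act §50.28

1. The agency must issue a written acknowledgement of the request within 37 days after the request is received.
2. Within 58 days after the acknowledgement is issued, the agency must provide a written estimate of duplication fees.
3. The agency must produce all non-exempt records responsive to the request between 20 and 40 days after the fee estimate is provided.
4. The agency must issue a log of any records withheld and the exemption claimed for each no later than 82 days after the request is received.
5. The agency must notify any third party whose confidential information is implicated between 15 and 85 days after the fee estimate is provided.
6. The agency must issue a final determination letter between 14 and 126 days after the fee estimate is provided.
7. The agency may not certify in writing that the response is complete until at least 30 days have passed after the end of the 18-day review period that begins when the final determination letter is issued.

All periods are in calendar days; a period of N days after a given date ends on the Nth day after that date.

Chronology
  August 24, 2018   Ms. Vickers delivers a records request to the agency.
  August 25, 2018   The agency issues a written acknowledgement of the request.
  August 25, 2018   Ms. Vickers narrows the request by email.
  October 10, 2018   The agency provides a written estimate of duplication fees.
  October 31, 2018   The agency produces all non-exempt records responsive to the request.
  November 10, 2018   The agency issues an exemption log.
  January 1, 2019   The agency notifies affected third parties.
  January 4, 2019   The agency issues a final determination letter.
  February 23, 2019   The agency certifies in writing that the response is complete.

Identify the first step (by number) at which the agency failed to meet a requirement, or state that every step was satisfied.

None — every step was satisfied

Step 1 — counting 37 days from August 24, 2018 (when the request is received) gives a deadline of September 30, 2018; August 25, 2018 is within that limit.
Step 2 — counting 58 days from August 25, 2018 (when the acknowledgement is issued) gives a deadline of October 22, 2018; October 10, 2018 is within that limit.
Step 3 — 20 and 40 days from October 10, 2018 (when the fee estimate is provided) are October 30, 2018 and November 19, 2018 respectively; done October 31, 2018 — within the window.
Step 4 — counting 82 days from August 24, 2018 (when the request is received) gives a deadline of November 14, 2018; done November 10, 2018 — timely.
Step 5 — 15 and 85 days from October 10, 2018 (when the fee estimate is provided) are October 25, 2018 and January 3, 2019 respectively; done January 1, 2019 — within the window.
Step 6 — 14 and 126 days from October 10, 2018 (when the fee estimate is provided) are October 24, 2018 and February 13, 2019 respectively; done January 4, 2019 — within the window.
Step 7 — must wait 30 days from January 22, 2019 (end of the 18-day review period, which began when the final determination letter is issued on January 4, 2019), so not before February 21, 2019; done February 23, 2019, after the minimum wait.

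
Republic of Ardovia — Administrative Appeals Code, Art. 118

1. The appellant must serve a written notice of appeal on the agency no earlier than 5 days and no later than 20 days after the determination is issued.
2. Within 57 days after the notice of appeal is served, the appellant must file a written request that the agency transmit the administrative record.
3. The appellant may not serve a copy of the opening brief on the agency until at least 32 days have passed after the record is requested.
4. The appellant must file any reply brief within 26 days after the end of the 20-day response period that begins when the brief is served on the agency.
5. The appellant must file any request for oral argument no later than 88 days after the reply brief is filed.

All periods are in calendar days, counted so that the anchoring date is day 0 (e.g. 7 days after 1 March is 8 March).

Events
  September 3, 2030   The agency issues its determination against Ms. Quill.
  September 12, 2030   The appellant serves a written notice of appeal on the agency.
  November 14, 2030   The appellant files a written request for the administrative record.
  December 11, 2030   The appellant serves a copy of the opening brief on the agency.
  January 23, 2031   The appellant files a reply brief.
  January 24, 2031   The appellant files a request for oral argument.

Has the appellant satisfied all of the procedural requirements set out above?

No

Step 1: the window is 5–20 days after September 3, 2030 (when the determination is issued), so September 8, 2030 through September 23, 2030; done September 12, 2030, which is between those dates.
Step 2: 57 days after September 12, 2030 (when the notice of appeal is served) is November 8, 2030; done November 14, 2030 — 6 days late.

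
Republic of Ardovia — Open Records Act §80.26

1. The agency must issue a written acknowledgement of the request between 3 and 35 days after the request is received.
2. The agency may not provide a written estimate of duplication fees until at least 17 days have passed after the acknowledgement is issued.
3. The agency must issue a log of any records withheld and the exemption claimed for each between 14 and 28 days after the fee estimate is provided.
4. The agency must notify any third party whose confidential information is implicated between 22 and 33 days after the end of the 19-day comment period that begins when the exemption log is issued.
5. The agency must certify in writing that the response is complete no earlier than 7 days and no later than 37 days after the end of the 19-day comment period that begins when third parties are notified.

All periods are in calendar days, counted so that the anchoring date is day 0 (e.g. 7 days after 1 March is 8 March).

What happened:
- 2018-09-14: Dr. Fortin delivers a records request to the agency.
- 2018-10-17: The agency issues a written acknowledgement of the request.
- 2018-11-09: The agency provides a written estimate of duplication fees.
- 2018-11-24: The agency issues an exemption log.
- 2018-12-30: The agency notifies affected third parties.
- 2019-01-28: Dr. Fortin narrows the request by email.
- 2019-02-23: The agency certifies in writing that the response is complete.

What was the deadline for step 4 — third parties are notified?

The exemption log is issued on 2018-11-24; the 19-day comment period therefore ends 2018-12-13, and step 4 runs from that date. The window is 22–33 days after 2018-12-13; it closes on 2019-01-15.

2019-01-15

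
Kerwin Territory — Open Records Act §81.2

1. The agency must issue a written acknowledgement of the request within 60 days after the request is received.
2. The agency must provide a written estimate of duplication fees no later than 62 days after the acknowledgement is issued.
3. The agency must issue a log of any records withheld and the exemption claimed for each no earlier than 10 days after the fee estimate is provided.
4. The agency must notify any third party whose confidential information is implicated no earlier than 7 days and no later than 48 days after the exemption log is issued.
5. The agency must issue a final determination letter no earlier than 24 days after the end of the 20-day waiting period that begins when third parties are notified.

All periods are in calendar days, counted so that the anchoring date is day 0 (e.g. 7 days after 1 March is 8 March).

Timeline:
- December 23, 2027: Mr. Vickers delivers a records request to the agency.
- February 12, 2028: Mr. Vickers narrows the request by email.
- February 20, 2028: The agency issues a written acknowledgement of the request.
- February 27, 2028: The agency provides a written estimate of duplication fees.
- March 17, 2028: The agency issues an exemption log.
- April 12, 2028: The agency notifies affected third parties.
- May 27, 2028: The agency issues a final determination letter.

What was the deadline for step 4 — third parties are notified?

May 4, 2028

Step 4 runs from March 17, 2028, when the exemption log is issued. The window is 7–48 days after March 17, 2028; it closes on May 4, 2028.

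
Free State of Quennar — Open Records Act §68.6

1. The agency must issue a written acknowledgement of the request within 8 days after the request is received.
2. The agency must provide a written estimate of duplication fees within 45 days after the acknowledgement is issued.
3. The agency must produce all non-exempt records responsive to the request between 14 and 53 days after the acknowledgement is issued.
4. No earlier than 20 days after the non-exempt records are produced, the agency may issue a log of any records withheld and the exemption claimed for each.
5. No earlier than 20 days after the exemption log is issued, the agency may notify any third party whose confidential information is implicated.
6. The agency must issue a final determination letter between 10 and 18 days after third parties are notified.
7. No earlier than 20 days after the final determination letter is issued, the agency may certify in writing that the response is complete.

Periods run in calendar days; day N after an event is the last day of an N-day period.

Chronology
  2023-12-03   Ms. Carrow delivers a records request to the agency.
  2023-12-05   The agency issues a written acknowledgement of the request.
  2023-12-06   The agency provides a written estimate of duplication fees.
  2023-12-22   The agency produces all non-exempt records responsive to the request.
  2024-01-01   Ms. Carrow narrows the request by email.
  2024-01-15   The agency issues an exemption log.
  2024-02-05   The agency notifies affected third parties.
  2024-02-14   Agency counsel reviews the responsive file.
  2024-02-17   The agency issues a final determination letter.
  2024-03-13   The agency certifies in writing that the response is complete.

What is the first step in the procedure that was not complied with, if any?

(1) due by 2023-12-03 + 8 days = 2023-12-11; completed 2023-12-05, before the deadline.
(2) due by 2023-12-05 + 45 days = 2024-01-19; completed 2023-12-06, before the deadline.
(3) the permitted window runs from 2023-12-05 + 14 = 2023-12-19 to 2023-12-05 + 53 = 2024-01-27; 2023-12-22 falls inside that range.
(4) permitted from 2023-12-22 + 20 days = 2024-01-11 onward; done 2024-01-15, after the minimum wait.
(5) permitted from 2024-01-15 + 20 days = 2024-02-04 onward; done 2024-02-05, after the minimum wait.
(6) the permitted window runs from 2024-02-05 + 10 = 2024-02-15 to 2024-02-05 + 18 = 2024-02-23; done 2024-02-17 — within the window.
(7) permitted from 2024-02-17 + 20 days = 2024-03-08 onward; done 2024-03-13 — permitted.

None — every step was satisfied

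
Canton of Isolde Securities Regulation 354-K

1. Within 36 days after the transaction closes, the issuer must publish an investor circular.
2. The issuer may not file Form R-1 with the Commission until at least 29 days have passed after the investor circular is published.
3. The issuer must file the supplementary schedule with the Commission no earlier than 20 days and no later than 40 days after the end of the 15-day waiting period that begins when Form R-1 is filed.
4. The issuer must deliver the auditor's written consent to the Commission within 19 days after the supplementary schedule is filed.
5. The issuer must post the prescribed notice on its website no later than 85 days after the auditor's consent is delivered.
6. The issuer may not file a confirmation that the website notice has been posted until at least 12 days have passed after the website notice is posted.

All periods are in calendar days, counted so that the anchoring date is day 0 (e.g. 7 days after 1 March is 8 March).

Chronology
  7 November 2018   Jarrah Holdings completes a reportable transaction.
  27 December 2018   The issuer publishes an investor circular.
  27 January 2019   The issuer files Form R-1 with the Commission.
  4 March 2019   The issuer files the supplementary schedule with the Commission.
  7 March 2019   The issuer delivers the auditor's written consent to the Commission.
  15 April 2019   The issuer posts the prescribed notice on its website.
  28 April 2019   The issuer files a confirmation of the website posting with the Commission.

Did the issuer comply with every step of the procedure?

(1) due by 7 November 2018 + 36 days = 13 December 2018; 27 December 2018 misses that deadline by 14 days.
That is the first point of non-compliance.

No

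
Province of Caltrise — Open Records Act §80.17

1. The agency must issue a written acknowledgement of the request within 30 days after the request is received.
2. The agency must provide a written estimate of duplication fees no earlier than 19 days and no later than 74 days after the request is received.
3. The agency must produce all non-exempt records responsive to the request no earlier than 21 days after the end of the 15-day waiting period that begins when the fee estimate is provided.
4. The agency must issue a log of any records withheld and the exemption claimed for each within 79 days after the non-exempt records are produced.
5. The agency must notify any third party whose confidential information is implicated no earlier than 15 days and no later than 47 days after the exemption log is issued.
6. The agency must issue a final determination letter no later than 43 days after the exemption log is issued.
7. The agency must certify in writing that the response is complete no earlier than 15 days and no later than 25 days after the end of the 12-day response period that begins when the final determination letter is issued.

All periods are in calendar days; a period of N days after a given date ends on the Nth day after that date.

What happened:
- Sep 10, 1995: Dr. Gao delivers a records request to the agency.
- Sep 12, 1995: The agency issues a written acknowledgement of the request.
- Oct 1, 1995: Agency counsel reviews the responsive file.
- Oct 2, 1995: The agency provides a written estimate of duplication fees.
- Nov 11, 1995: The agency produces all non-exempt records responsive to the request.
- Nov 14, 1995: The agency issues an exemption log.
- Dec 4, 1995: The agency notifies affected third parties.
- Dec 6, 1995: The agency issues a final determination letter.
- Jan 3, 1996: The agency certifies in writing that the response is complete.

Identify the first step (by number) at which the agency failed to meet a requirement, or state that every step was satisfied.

None — every step was satisfied

Step 1 — counting 30 days from Sep 10, 1995 (when the request is received) gives a deadline of Oct 10, 1995; completed Sep 12, 1995, before the deadline.
Step 2 — 19 and 74 days from Sep 10, 1995 (when the request is received) are Sep 29, 1995 and Nov 23, 1995 respectively; Oct 2, 1995 falls inside that range.
Step 3 — must wait 21 days from Oct 17, 1995 (end of the 15-day waiting period, which began when the fee estimate is provided on Oct 2, 1995), so not before Nov 7, 1995; done Nov 11, 1995 — permitted.
Step 4 — counting 79 days from Nov 11, 1995 (when the non-exempt records are produced) gives a deadline of Jan 29, 1996; done Nov 14, 1995 — timely.
Step 5 — 15 and 47 days from Nov 14, 1995 (when the exemption log is issued) are Nov 29, 1995 and Dec 31, 1995 respectively; Dec 4, 1995 falls inside that range.
Step 6 — counting 43 days from Nov 14, 1995 (when the exemption log is issued) gives a deadline of Dec 27, 1995; completed Dec 6, 1995, before the deadline.
Step 7 — 15 and 25 days from Dec 18, 1995 (end of the 12-day response period, which began when the final determination letter is issued on Dec 6, 1995) are Jan 2, 1996 and Jan 12, 1996 respectively; Jan 3, 1996 falls inside that range.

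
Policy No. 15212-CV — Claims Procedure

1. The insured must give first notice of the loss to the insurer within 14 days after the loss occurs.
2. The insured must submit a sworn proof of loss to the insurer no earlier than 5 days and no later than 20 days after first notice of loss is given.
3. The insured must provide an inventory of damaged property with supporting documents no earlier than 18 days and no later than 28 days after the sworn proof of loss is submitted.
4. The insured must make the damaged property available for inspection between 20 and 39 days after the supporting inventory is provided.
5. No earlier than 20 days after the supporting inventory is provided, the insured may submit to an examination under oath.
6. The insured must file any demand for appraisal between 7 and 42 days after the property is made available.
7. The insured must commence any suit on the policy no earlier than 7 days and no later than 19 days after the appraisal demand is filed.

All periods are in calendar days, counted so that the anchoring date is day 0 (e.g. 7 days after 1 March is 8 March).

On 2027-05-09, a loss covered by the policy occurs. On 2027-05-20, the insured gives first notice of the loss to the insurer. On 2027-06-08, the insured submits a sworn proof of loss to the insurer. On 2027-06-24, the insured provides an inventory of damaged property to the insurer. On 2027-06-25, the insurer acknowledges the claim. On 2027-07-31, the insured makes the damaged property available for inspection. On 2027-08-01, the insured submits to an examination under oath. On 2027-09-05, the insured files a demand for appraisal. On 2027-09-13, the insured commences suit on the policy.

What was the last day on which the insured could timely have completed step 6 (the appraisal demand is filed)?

Step 6 runs from 2027-07-31, when the property is made available. The window is 7–42 days after 2027-07-31; it closes on 2027-09-11.

2027-09-11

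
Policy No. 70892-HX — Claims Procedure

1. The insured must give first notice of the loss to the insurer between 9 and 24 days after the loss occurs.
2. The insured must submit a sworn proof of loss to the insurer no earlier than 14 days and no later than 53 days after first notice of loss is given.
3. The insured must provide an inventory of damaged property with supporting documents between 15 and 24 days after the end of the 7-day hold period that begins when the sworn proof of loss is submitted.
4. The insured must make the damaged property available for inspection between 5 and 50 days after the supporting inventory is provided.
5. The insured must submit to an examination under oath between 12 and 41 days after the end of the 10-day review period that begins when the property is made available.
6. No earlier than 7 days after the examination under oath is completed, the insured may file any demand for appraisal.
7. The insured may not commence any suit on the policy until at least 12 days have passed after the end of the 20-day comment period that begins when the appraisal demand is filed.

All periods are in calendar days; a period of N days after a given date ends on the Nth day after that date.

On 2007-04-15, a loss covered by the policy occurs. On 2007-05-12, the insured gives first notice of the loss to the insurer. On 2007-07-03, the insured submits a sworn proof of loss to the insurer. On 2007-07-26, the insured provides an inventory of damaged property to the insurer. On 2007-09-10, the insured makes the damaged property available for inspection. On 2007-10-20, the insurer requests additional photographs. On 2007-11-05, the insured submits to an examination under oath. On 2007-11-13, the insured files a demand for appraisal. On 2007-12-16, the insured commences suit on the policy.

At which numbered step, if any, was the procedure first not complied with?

Step 1

Step 1 — 9 and 24 days from 2007-04-15 (when the loss occurs) are 2007-04-24 and 2007-05-09 respectively; 2007-05-12 is 3 days past the end of the window.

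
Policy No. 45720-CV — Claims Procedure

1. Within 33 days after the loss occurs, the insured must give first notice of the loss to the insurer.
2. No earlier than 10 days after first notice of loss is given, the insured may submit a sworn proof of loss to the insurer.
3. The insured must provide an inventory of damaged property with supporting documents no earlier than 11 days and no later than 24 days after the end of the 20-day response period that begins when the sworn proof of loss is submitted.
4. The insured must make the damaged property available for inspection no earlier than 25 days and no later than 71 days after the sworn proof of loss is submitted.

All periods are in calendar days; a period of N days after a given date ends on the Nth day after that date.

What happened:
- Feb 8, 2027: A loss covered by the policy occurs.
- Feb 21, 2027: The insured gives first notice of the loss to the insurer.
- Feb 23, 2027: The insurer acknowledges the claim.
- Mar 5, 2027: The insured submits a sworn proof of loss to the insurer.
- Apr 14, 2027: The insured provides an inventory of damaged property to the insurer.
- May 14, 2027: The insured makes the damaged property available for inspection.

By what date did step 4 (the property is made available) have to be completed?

Step 4 runs from Mar 5, 2027, when the sworn proof of loss is submitted. The window is 25–71 days after Mar 5, 2027; it closes on May 15, 2027.

May 15, 2027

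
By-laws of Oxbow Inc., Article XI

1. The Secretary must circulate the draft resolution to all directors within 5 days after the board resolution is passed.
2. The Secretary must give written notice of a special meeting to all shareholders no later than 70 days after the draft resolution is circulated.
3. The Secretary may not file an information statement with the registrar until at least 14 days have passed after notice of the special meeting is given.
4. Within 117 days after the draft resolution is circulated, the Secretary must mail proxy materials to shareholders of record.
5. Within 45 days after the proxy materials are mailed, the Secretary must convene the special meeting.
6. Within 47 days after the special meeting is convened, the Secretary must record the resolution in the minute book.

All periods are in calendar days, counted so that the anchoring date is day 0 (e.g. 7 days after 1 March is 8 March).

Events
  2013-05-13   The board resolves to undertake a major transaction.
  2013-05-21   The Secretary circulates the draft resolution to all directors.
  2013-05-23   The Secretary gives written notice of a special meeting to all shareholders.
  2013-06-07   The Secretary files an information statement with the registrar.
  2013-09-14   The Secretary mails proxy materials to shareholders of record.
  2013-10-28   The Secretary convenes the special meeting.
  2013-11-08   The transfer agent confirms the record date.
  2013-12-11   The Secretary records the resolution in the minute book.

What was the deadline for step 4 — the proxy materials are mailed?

Step 4 runs from 2013-05-21, when the draft resolution is circulated. 117 days after 2013-05-21 is 2013-09-15.

2013-09-15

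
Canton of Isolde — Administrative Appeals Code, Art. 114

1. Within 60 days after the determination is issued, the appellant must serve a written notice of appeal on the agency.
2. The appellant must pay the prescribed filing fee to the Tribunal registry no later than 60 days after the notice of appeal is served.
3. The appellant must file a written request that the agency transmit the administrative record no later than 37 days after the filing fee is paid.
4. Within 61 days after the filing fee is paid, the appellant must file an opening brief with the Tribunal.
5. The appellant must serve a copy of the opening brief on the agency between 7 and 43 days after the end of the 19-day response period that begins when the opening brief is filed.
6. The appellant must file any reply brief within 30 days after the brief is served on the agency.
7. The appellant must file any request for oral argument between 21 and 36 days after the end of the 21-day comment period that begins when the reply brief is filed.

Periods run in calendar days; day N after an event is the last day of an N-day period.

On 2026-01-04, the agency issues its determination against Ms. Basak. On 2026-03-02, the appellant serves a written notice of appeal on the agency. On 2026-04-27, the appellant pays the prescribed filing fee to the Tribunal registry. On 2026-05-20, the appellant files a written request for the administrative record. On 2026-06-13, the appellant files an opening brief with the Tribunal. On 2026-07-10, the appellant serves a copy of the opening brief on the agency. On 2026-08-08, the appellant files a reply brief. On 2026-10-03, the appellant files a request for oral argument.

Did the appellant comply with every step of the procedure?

(1) due by 2026-01-04 + 60 days = 2026-03-05; done 2026-03-02 — timely.
(2) due by 2026-03-02 + 60 days = 2026-05-01; done 2026-04-27 — timely.
(3) due by 2026-04-27 + 37 days = 2026-06-03; completed 2026-05-20, before the deadline.
(4) due by 2026-04-27 + 61 days = 2026-06-27; 2026-06-13 is within that limit.
(5) the permitted window runs from 2026-07-02 + 7 = 2026-07-09 to 2026-07-02 + 43 = 2026-08-14; done 2026-07-10, which is between those dates.
(6) due by 2026-07-10 + 30 days = 2026-08-09; 2026-08-08 is within that limit.
(7) the permitted window runs from 2026-08-29 + 21 = 2026-09-19 to 2026-08-29 + 36 = 2026-10-04; 2026-10-03 falls inside that range.

Yes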